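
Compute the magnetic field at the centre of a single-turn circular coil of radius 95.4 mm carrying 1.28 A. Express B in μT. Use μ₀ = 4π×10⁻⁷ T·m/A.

At the centre of a circular loop the Biot–Savart law gives B = μ₀I/(2R).
B = (4π×10⁻⁷ × 1.28) / (2 × 0.0954) = 8.43×10⁻⁶ T.

B ≈ 8.43 μT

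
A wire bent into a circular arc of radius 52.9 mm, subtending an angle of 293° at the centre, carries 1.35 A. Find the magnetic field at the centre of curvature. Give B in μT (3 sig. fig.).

B ≈ 13.1 μT

The Biot–Savart field of a circular arc at its centre is B = μ₀Iφ/(4πR), with φ = 5.114 rad.
B = (4π×10⁻⁷ × 1.35 × 5.114) / (4π × 0.0529) = 1.31×10⁻⁵ T.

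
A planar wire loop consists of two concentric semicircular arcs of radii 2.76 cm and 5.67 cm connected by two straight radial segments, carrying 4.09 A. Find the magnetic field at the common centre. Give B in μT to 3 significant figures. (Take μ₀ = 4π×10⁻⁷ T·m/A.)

The radial connectors point toward the centre, so dl × r̂ = 0 and they contribute nothing.
Each semicircle gives μ₀I/(4R): inner arc 4.66×10⁻⁵ T, outer arc 2.27×10⁻⁵ T.
The two arcs carry current in opposite angular senses, so their fields oppose: B = |4.66×10⁻⁵ − 2.27×10⁻⁵| = 2.39×10⁻⁵ T.

B ≈ 23.9 μT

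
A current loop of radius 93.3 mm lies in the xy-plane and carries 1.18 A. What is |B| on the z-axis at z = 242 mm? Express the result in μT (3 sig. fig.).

On the axis of a circular loop, B = μ₀IR² / [2(R²+z²)^(3/2)].
R² + z² = (0.0933)² + (0.242)² = 0.06727 m², and (R²+z²)^(3/2) = 1.74×10⁻² m³.
B = (4π×10⁻⁷ × 1.18 × 0.008705) / (2 × 1.74×10⁻²) = 3.70×10⁻⁷ T.

B ≈ 0.370 μT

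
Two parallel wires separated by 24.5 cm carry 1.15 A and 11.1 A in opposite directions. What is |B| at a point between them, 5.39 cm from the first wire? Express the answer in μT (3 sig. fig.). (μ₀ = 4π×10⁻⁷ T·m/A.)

B ≈ 15.9 μT

Each long wire gives B = μ₀I/(2πd). Distances are d₁ = 0.0539 m and d₂ = 0.1911 m.
B₁ = 4.27×10⁻⁶ T, B₂ = 1.16×10⁻⁵ T.
Between antiparallel currents both contributions point the same way, so they add. B = B₁ + B₂ = 4.27×10⁻⁶ + 1.16×10⁻⁵ = 1.59×10⁻⁵ T.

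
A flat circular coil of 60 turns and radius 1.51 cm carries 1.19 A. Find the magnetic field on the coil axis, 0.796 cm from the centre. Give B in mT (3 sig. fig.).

B ≈ 2.06 mT

For an N-turn flat coil, B = Nμ₀IR²/[2(R²+z²)^(3/2)] with R = 0.0151 m, z = 0.00796 m.
B = 60 × 3.43×10⁻⁵ T = 2.06×10⁻³ T.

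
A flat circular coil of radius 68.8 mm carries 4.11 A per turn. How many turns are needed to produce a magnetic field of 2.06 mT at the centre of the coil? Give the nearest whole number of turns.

For an N-turn coil, B = Nμ₀I/(2R). A single turn gives B₁ = 3.75×10⁻⁵ T with R = 0.0688 m.
N = B/B₁ = 2.06×10⁻³ / 3.75×10⁻⁵ = 54.88.

N = 55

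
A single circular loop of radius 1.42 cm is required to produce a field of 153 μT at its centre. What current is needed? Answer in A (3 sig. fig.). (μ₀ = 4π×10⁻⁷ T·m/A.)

At the centre of a circular loop B = μ₀I/(2R), so I = 2RB/μ₀.
With R = 0.0142 m, I = 2 × 0.0142 × 1.53×10⁻⁴ / (4π×10⁻⁷) = 3.46 A.

I ≈ 3.46 A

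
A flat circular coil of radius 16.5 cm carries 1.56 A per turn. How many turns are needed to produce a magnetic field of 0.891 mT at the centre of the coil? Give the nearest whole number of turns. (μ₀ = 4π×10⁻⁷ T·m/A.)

For an N-turn coil, B = Nμ₀I/(2R). A single turn gives B₁ = 5.94×10⁻⁶ T with R = 0.165 m.
N = B/B₁ = 8.91×10⁻⁴ / 5.94×10⁻⁶ = 149.99.

N = 150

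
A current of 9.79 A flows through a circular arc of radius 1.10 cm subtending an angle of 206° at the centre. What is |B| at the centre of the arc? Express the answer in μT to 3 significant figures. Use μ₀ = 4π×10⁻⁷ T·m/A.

B ≈ 320 μT

The Biot–Savart field of a circular arc at its centre is B = μ₀Iφ/(4πR), with φ = 3.595 rad.
B = (4π×10⁻⁷ × 9.79 × 3.595) / (4π × 0.011) = 3.20×10⁻⁴ T.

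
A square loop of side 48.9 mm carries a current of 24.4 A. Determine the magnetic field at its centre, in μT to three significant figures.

Each side is a finite straight segment at perpendicular distance d = a/(2 tan(π/4)) = 0.02445 m from the centre, with end-angles ±π/4.
One side contributes B₁ = (μ₀I/4πd)·2 sin(π/4) = 1.41×10⁻⁴ T.
All 4 sides add in the same direction: B = 4 × 1.41×10⁻⁴ = 5.65×10⁻⁴ T.

B ≈ 565 μT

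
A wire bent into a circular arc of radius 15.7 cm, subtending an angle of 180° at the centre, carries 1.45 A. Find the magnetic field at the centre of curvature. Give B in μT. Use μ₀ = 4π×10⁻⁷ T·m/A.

The Biot–Savart field of a circular arc at its centre is B = μ₀Iφ/(4πR), with φ = 3.142 rad.
B = (4π×10⁻⁷ × 1.45 × 3.142) / (4π × 0.157) = 2.90×10⁻⁶ T.

B ≈ 2.90 μT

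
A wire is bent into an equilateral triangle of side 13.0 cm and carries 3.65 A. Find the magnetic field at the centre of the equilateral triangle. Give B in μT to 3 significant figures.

Each side is a finite straight segment at perpendicular distance d = a/(2 tan(π/3)) = 0.03753 m from the centre, with end-angles ±π/3.
One side contributes B₁ = (μ₀I/4πd)·2 sin(π/3) = 1.68×10⁻⁵ T.
All 3 sides add in the same direction: B = 3 × 1.68×10⁻⁵ = 5.05×10⁻⁵ T.

B ≈ 50.5 μT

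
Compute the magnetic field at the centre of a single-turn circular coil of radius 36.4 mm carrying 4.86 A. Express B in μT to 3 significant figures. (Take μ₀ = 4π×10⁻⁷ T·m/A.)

B ≈ 83.9 μT

At the centre of a circular loop the Biot–Savart law gives B = μ₀I/(2R).
B = (4π×10⁻⁷ × 4.86) / (2 × 0.0364) = 8.39×10⁻⁵ T.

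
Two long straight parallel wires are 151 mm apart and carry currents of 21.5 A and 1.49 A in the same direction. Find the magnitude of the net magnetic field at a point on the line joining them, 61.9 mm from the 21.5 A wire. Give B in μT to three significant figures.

Each long wire gives B = μ₀I/(2πd). Distances are d₁ = 0.0619 m and d₂ = 0.0891 m.
B₁ = 6.95×10⁻⁵ T, B₂ = 3.34×10⁻⁶ T.
Between parallel currents the two contributions point in opposite directions, so they subtract. B = |B₁ − B₂| = |6.95×10⁻⁵ − 3.34×10⁻⁶| = 6.61×10⁻⁵ T.

B ≈ 66.1 μT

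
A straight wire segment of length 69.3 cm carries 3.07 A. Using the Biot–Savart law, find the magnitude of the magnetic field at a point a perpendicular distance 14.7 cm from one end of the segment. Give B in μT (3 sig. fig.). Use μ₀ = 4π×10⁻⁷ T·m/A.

B ≈ 2.04 μT

For a finite straight segment, B = (μ₀I/4πd)(sinθ₁ + sinθ₂), where θ₁, θ₂ are the angles from the perpendicular to each end.
The perpendicular foot is at one end, so the two end-offsets along the wire are 0 and L = 0.693 m.
sinθ₁ = 0/√(0²+0.147²) = 0.0000; sinθ₂ = 0.693/√(0.693²+0.147²) = 0.9782.
B = (4π×10⁻⁷ × 3.07) / (4π × 0.147) × (0.0000 + 0.9782) = 2.04×10⁻⁶ T.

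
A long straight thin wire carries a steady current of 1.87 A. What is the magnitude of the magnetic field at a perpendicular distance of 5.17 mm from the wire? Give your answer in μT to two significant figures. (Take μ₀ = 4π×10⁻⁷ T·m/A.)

B ≈ 72 μT

For an infinitely long straight wire, B = μ₀I/(2πd).
B = (4π×10⁻⁷ × 1.87) / (2π × 0.00517) = 7.23×10⁻⁵ T.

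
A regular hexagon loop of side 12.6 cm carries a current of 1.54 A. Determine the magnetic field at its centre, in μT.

Each side is a finite straight segment at perpendicular distance d = a/(2 tan(π/6)) = 0.1091 m from the centre, with end-angles ±π/6.
One side contributes B₁ = (μ₀I/4πd)·2 sin(π/6) = 1.41×10⁻⁶ T.
All 6 sides add in the same direction: B = 6 × 1.41×10⁻⁶ = 8.47×10⁻⁶ T.

B ≈ 8.47 μT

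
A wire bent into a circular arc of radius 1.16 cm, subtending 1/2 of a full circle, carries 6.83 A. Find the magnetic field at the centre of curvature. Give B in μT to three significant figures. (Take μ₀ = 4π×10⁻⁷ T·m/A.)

The Biot–Savart field of a circular arc at its centre is B = μ₀Iφ/(4πR), with φ = 3.142 rad.
B = (4π×10⁻⁷ × 6.83 × 3.142) / (4π × 0.0116) = 1.85×10⁻⁴ T.

B ≈ 185 μT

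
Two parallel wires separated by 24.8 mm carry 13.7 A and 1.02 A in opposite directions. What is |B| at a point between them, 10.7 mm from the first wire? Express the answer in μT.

B ≈ 271 μT

Each long wire gives B = μ₀I/(2πd). Distances are d₁ = 0.0107 m and d₂ = 0.0141 m.
B₁ = 2.56×10⁻⁴ T, B₂ = 1.45×10⁻⁵ T.
Between antiparallel currents both contributions point the same way, so they add. B = B₁ + B₂ = 2.56×10⁻⁴ + 1.45×10⁻⁵ = 2.71×10⁻⁴ T.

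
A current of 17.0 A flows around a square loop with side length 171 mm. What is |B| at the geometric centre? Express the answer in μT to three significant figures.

B ≈ 112 μT

Each side is a finite straight segment at perpendicular distance d = a/(2 tan(π/4)) = 0.0855 m from the centre, with end-angles ±π/4.
One side contributes B₁ = (μ₀I/4πd)·2 sin(π/4) = 2.81×10⁻⁵ T.
All 4 sides add in the same direction: B = 4 × 2.81×10⁻⁵ = 1.12×10⁻⁴ T.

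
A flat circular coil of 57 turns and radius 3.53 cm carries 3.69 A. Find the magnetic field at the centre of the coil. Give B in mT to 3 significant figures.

B ≈ 3.74 mT

For an N-turn flat coil, B = Nμ₀I/(2R) with R = 0.0353 m.
B = 57 × 6.57×10⁻⁵ T = 3.74×10⁻³ T.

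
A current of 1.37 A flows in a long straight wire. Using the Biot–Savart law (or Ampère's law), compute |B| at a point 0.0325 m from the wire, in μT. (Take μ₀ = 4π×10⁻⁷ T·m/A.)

For an infinitely long straight wire, B = μ₀I/(2πd).
B = (4π×10⁻⁷ × 1.37) / (2π × 0.0325) = 8.43×10⁻⁶ T.

B ≈ 8.43 μT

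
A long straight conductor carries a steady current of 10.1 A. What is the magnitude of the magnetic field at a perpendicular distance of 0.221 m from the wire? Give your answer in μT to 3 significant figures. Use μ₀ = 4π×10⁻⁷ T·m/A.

B ≈ 9.14 μT

For an infinitely long straight wire, B = μ₀I/(2πd).
B = (4π×10⁻⁷ × 10.1) / (2π × 0.221) = 9.14×10⁻⁶ T.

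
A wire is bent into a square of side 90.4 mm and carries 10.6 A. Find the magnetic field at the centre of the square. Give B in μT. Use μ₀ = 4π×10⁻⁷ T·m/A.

Each side is a finite straight segment at perpendicular distance d = a/(2 tan(π/4)) = 0.0452 m from the centre, with end-angles ±π/4.
One side contributes B₁ = (μ₀I/4πd)·2 sin(π/4) = 3.32×10⁻⁵ T.
All 4 sides add in the same direction: B = 4 × 3.32×10⁻⁵ = 1.33×10⁻⁴ T.

B ≈ 133 μT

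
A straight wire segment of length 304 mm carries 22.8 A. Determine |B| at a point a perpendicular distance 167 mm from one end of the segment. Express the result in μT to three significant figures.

For a finite straight segment, B = (μ₀I/4πd)(sinθ₁ + sinθ₂), where θ₁, θ₂ are the angles from the perpendicular to each end.
The perpendicular foot is at one end, so the two end-offsets along the wire are 0 and L = 0.304 m.
sinθ₁ = 0/√(0²+0.167²) = 0.0000; sinθ₂ = 0.304/√(0.304²+0.167²) = 0.8765.
B = (4π×10⁻⁷ × 22.8) / (4π × 0.167) × (0.0000 + 0.8765) = 1.20×10⁻⁵ T.

B ≈ 12.0 μT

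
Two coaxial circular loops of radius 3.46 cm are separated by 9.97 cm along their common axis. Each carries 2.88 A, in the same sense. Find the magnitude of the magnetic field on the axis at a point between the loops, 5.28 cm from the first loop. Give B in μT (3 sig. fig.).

B ≈ 19.6 μT

Each loop contributes B = μ₀IR²/[2(R²+z²)^(3/2)] on the axis, with z measured from that loop.
Loop 1 (z = 0.0528 m): B₁ = 8.61×10⁻⁶ T. Loop 2 (z = 0.0469 m): B₂ = 1.09×10⁻⁵ T.
The fields add: B = B₁ + B₂ = 1.96×10⁻⁵ T.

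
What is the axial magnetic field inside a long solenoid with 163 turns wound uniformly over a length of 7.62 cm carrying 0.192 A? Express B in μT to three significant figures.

Inside a long solenoid, B = μ₀nI with n = 2139 turns/m.
B = 4π×10⁻⁷ × 2139 × 0.192 = 5.16×10⁻⁴ T.

B ≈ 516 μT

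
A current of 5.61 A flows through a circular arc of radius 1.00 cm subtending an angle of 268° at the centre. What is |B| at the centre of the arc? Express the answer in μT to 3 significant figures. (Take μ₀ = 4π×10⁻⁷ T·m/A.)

B ≈ 262 μT

The Biot–Savart field of a circular arc at its centre is B = μ₀Iφ/(4πR), with φ = 4.677 rad.
B = (4π×10⁻⁷ × 5.61 × 4.677) / (4π × 0.01) = 2.62×10⁻⁴ T.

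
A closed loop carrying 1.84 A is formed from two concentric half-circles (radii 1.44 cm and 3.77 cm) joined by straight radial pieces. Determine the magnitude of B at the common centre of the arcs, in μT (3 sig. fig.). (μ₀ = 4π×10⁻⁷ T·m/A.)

B ≈ 24.8 μT

The radial connectors point toward the centre, so dl × r̂ = 0 and they contribute nothing.
Each semicircle gives μ₀I/(4R): inner arc 4.01×10⁻⁵ T, outer arc 1.53×10⁻⁵ T.
The two arcs carry current in opposite angular senses, so their fields oppose: B = |4.01×10⁻⁵ − 1.53×10⁻⁵| = 2.48×10⁻⁵ T.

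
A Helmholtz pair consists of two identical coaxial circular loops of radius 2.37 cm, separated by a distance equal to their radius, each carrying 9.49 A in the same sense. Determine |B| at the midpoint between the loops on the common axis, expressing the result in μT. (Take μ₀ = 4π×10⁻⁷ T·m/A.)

Each loop contributes B = μ₀IR²/[2(R²+z²)^(3/2)] on the axis, with z measured from that loop.
Loop 1 (z = 0.01185 m): B₁ = 1.80×10⁻⁴ T. Loop 2 (z = 0.01185 m): B₂ = 1.80×10⁻⁴ T.
The fields add: B = B₁ + B₂ = 3.60×10⁻⁴ T.

B ≈ 360 μT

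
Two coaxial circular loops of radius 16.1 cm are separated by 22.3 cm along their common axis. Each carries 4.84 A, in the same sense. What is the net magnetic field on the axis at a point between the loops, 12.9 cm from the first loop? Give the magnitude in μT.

Each loop contributes B = μ₀IR²/[2(R²+z²)^(3/2)] on the axis, with z measured from that loop.
Loop 1 (z = 0.129 m): B₁ = 8.98×10⁻⁶ T. Loop 2 (z = 0.094 m): B₂ = 1.22×10⁻⁵ T.
The fields add: B = B₁ + B₂ = 2.11×10⁻⁵ T.

B ≈ 21.1 μT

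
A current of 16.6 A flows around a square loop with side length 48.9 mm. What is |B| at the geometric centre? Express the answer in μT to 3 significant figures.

B ≈ 384 μT

Each side is a finite straight segment at perpendicular distance d = a/(2 tan(π/4)) = 0.02445 m from the centre, with end-angles ±π/4.
One side contributes B₁ = (μ₀I/4πd)·2 sin(π/4) = 9.60×10⁻⁵ T.
All 4 sides add in the same direction: B = 4 × 9.60×10⁻⁵ = 3.84×10⁻⁴ T.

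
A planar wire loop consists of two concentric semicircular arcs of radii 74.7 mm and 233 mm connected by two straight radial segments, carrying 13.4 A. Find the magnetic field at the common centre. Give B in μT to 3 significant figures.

The radial connectors point toward the centre, so dl × r̂ = 0 and they contribute nothing.
Each semicircle gives μ₀I/(4R): inner arc 5.64×10⁻⁵ T, outer arc 1.81×10⁻⁵ T.
The two arcs carry current in opposite angular senses, so their fields oppose: B = |5.64×10⁻⁵ − 1.81×10⁻⁵| = 3.83×10⁻⁵ T.

B ≈ 38.3 μT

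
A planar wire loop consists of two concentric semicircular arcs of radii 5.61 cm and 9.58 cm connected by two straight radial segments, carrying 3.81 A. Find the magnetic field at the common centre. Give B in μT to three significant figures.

B ≈ 8.84 μT

The radial connectors point toward the centre, so dl × r̂ = 0 and they contribute nothing.
Each semicircle gives μ₀I/(4R): inner arc 2.13×10⁻⁵ T, outer arc 1.25×10⁻⁵ T.
The two arcs carry current in opposite angular senses, so their fields oppose: B = |2.13×10⁻⁵ − 1.25×10⁻⁵| = 8.84×10⁻⁶ T.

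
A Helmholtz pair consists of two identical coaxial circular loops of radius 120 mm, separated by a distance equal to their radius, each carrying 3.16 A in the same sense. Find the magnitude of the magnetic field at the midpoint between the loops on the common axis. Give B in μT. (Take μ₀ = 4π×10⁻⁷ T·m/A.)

Each loop contributes B = μ₀IR²/[2(R²+z²)^(3/2)] on the axis, with z measured from that loop.
Loop 1 (z = 0.06 m): B₁ = 1.18×10⁻⁵ T. Loop 2 (z = 0.06 m): B₂ = 1.18×10⁻⁵ T.
The fields add: B = B₁ + B₂ = 2.37×10⁻⁵ T.

B ≈ 23.7 μT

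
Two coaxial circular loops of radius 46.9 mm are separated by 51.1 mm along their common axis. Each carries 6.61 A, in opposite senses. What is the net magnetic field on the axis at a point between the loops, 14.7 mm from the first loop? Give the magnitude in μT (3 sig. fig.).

Each loop contributes B = μ₀IR²/[2(R²+z²)^(3/2)] on the axis, with z measured from that loop.
Loop 1 (z = 0.0147 m): B₁ = 7.69×10⁻⁵ T. Loop 2 (z = 0.0364 m): B₂ = 4.37×10⁻⁵ T.
The fields oppose: B = |B₁ − B₂| = 3.33×10⁻⁵ T.

B ≈ 33.3 μT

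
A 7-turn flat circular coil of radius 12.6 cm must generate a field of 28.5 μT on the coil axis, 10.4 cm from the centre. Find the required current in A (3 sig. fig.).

I ≈ 1.78 A

For an N-turn coil, B = Nμ₀IR²/[2(R²+z²)^(3/2)] with R = 0.126 m, z = 0.104 m, so I = 2B(R²+z²)^(3/2)/(Nμ₀R²) = 2 × 2.85×10⁻⁵ × 4.36×10⁻³ / (7 × 4π×10⁻⁷ × 0.01588) = 1.78 A.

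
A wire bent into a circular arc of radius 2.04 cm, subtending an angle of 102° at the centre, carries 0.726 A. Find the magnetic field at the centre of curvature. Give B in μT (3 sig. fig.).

The Biot–Savart field of a circular arc at its centre is B = μ₀Iφ/(4πR), with φ = 1.78 rad.
B = (4π×10⁻⁷ × 0.726 × 1.78) / (4π × 0.0204) = 6.34×10⁻⁶ T.

B ≈ 6.34 μT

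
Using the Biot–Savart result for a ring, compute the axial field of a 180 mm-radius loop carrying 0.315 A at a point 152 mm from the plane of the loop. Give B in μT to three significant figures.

B ≈ 0.490 μT

On the axis of a circular loop, B = μ₀IR² / [2(R²+z²)^(3/2)].
R² + z² = (0.18)² + (0.152)² = 0.0555 m², and (R²+z²)^(3/2) = 1.31×10⁻² m³.
B = (4π×10⁻⁷ × 0.315 × 0.0324) / (2 × 1.31×10⁻²) = 4.90×10⁻⁷ T.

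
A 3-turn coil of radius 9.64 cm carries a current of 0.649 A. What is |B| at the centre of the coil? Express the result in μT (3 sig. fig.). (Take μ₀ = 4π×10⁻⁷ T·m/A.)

For an N-turn flat coil, B = Nμ₀I/(2R) with R = 0.0964 m.
B = 3 × 4.23×10⁻⁶ T = 1.27×10⁻⁵ T.

B ≈ 12.7 μT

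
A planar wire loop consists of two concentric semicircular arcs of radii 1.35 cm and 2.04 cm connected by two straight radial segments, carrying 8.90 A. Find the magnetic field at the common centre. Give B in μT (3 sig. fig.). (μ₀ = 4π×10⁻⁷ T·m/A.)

The radial connectors point toward the centre, so dl × r̂ = 0 and they contribute nothing.
Each semicircle gives μ₀I/(4R): inner arc 2.07×10⁻⁴ T, outer arc 1.37×10⁻⁴ T.
The two arcs carry current in opposite angular senses, so their fields oppose: B = |2.07×10⁻⁴ − 1.37×10⁻⁴| = 7.01×10⁻⁵ T.

B ≈ 70.1 μT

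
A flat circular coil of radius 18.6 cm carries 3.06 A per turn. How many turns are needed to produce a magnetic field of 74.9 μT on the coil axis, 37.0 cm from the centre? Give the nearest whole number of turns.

For an N-turn coil, B = Nμ₀IR²/[2(R²+z²)^(3/2)]. A single turn gives B₁ = 9.37×10⁻⁷ T with R = 0.186 m, z = 0.37 m.
N = B/B₁ = 7.49×10⁻⁵ / 9.37×10⁻⁷ = 79.97.

N = 80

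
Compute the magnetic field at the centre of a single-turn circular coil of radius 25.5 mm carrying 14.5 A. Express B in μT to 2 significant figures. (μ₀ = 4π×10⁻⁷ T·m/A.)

B ≈ 360 μT

At the centre of a circular loop the Biot–Savart law gives B = μ₀I/(2R).
B = (4π×10⁻⁷ × 14.5) / (2 × 0.0255) = 3.57×10⁻⁴ T.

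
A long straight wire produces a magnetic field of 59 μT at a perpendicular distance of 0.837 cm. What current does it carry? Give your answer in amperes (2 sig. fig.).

For a long straight wire B = μ₀I/(2πd), so I = 2πdB/μ₀.
I = 2π × 0.00837 × 5.90×10⁻⁵ / (4π×10⁻⁷) = 2.47 A.

I ≈ 2.5 A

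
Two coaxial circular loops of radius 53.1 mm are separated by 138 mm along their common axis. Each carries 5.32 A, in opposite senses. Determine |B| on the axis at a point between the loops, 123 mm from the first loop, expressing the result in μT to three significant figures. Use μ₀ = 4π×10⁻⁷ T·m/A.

Each loop contributes B = μ₀IR²/[2(R²+z²)^(3/2)] on the axis, with z measured from that loop.
Loop 1 (z = 0.123 m): B₁ = 3.92×10⁻⁶ T. Loop 2 (z = 0.015 m): B₂ = 5.61×10⁻⁵ T.
The fields oppose: B = |B₁ − B₂| = 5.22×10⁻⁵ T.

B ≈ 52.2 μT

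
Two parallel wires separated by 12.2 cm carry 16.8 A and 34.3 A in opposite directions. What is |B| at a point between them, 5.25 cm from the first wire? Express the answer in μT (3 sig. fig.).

B ≈ 163 μT

Each long wire gives B = μ₀I/(2πd). Distances are d₁ = 0.0525 m and d₂ = 0.0695 m.
B₁ = 6.40×10⁻⁵ T, B₂ = 9.87×10⁻⁵ T.
Between antiparallel currents both contributions point the same way, so they add. B = B₁ + B₂ = 6.40×10⁻⁵ + 9.87×10⁻⁵ = 1.63×10⁻⁴ T.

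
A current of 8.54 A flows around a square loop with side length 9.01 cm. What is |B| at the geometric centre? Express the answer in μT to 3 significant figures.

B ≈ 107 μT

Each side is a finite straight segment at perpendicular distance d = a/(2 tan(π/4)) = 0.04505 m from the centre, with end-angles ±π/4.
One side contributes B₁ = (μ₀I/4πd)·2 sin(π/4) = 2.68×10⁻⁵ T.
All 4 sides add in the same direction: B = 4 × 2.68×10⁻⁵ = 1.07×10⁻⁴ T.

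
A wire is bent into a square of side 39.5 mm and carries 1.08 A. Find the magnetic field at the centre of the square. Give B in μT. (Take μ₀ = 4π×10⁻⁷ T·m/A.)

Each side is a finite straight segment at perpendicular distance d = a/(2 tan(π/4)) = 0.01975 m from the centre, with end-angles ±π/4.
One side contributes B₁ = (μ₀I/4πd)·2 sin(π/4) = 7.73×10⁻⁶ T.
All 4 sides add in the same direction: B = 4 × 7.73×10⁻⁶ = 3.09×10⁻⁵ T.

B ≈ 30.9 μT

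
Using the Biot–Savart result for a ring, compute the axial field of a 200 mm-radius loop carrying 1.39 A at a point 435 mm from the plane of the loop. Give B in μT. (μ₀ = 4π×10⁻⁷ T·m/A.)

On the axis of a circular loop, B = μ₀IR² / [2(R²+z²)^(3/2)].
R² + z² = (0.2)² + (0.435)² = 0.2292 m², and (R²+z²)^(3/2) = 0.110 m³.
B = (4π×10⁻⁷ × 1.39 × 0.04) / (2 × 0.110) = 3.18×10⁻⁷ T.

B ≈ 0.318 μT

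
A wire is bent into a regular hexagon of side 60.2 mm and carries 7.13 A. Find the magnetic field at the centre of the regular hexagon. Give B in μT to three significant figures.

Each side is a finite straight segment at perpendicular distance d = a/(2 tan(π/6)) = 0.05213 m from the centre, with end-angles ±π/6.
One side contributes B₁ = (μ₀I/4πd)·2 sin(π/6) = 1.37×10⁻⁵ T.
All 6 sides add in the same direction: B = 6 × 1.37×10⁻⁵ = 8.21×10⁻⁵ T.

B ≈ 82.1 μT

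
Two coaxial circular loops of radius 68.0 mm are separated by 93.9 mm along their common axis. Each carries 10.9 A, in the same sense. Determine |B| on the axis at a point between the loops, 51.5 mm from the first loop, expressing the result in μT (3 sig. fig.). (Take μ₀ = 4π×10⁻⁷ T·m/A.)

B ≈ 113 μT

Each loop contributes B = μ₀IR²/[2(R²+z²)^(3/2)] on the axis, with z measured from that loop.
Loop 1 (z = 0.0515 m): B₁ = 5.10×10⁻⁵ T. Loop 2 (z = 0.0424 m): B₂ = 6.15×10⁻⁵ T.
The fields add: B = B₁ + B₂ = 1.13×10⁻⁴ T.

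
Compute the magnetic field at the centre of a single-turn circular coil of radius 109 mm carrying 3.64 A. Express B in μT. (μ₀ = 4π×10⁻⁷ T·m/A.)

At the centre of a circular loop the Biot–Savart law gives B = μ₀I/(2R).
B = (4π×10⁻⁷ × 3.64) / (2 × 0.109) = 2.10×10⁻⁵ T.

B ≈ 21.0 μT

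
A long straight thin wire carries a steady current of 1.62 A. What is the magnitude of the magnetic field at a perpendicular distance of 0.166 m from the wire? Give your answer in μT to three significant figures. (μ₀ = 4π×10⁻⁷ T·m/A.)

B ≈ 1.95 μT

For an infinitely long straight wire, B = μ₀I/(2πd).
B = (4π×10⁻⁷ × 1.62) / (2π × 0.166) = 1.95×10⁻⁶ T.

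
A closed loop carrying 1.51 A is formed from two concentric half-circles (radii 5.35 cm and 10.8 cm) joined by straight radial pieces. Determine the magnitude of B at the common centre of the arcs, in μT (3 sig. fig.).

The radial connectors point toward the centre, so dl × r̂ = 0 and they contribute nothing.
Each semicircle gives μ₀I/(4R): inner arc 8.87×10⁻⁶ T, outer arc 4.39×10⁻⁶ T.
The two arcs carry current in opposite angular senses, so their fields oppose: B = |8.87×10⁻⁶ − 4.39×10⁻⁶| = 4.47×10⁻⁶ T.

B ≈ 4.47 μT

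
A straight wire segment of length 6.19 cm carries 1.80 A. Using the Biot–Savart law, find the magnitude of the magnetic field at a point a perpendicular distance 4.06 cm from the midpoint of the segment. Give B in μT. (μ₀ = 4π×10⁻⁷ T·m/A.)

For a finite straight segment, B = (μ₀I/4πd)(sinθ₁ + sinθ₂), where θ₁, θ₂ are the angles from the perpendicular to each end.
The perpendicular from the point meets the wire at its midpoint, so each end is L/2 = 0.03095 m away along the wire.
sinθ₁ = 0.03095/√(0.03095²+0.0406²) = 0.6062; sinθ₂ = 0.03095/√(0.03095²+0.0406²) = 0.6062.
B = (4π×10⁻⁷ × 1.80) / (4π × 0.0406) × (0.6062 + 0.6062) = 5.38×10⁻⁶ T.

B ≈ 5.38 μT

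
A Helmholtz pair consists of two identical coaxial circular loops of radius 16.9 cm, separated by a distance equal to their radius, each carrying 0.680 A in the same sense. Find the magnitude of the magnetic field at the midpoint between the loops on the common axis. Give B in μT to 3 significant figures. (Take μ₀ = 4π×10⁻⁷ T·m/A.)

B ≈ 3.62 μT

Each loop contributes B = μ₀IR²/[2(R²+z²)^(3/2)] on the axis, with z measured from that loop.
Loop 1 (z = 0.0845 m): B₁ = 1.81×10⁻⁶ T. Loop 2 (z = 0.0845 m): B₂ = 1.81×10⁻⁶ T.
The fields add: B = B₁ + B₂ = 3.62×10⁻⁶ T.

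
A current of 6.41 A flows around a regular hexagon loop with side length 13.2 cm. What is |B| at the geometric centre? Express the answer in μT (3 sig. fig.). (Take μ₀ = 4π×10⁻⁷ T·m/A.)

B ≈ 33.6 μT

Each side is a finite straight segment at perpendicular distance d = a/(2 tan(π/6)) = 0.1143 m from the centre, with end-angles ±π/6.
One side contributes B₁ = (μ₀I/4πd)·2 sin(π/6) = 5.61×10⁻⁶ T.
All 6 sides add in the same direction: B = 6 × 5.61×10⁻⁶ = 3.36×10⁻⁵ T.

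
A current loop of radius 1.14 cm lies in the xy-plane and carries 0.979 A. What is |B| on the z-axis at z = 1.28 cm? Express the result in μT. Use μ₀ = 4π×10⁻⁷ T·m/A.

On the axis of a circular loop, B = μ₀IR² / [2(R²+z²)^(3/2)].
R² + z² = (0.0114)² + (0.0128)² = 0.0002938 m², and (R²+z²)^(3/2) = 5.04×10⁻⁶ m³.
B = (4π×10⁻⁷ × 0.979 × 0.00013) / (2 × 5.04×10⁻⁶) = 1.59×10⁻⁵ T.

B ≈ 15.9 μT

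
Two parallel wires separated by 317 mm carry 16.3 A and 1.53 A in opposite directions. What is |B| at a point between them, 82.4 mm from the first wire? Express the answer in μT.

Each long wire gives B = μ₀I/(2πd). Distances are d₁ = 0.0824 m and d₂ = 0.2346 m.
B₁ = 3.96×10⁻⁵ T, B₂ = 1.30×10⁻⁶ T.
Between antiparallel currents both contributions point the same way, so they add. B = B₁ + B₂ = 3.96×10⁻⁵ + 1.30×10⁻⁶ = 4.09×10⁻⁵ T.

B ≈ 40.9 μT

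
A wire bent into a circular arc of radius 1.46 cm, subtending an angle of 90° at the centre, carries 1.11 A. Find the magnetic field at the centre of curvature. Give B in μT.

The Biot–Savart field of a circular arc at its centre is B = μ₀Iφ/(4πR), with φ = 1.571 rad.
B = (4π×10⁻⁷ × 1.11 × 1.571) / (4π × 0.0146) = 1.19×10⁻⁵ T.

B ≈ 11.9 μT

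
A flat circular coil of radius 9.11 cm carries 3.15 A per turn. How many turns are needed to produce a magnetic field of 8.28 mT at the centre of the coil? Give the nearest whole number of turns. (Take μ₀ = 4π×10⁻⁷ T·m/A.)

For an N-turn coil, B = Nμ₀I/(2R). A single turn gives B₁ = 2.17×10⁻⁵ T with R = 0.0911 m.
N = B/B₁ = 8.28×10⁻³ / 2.17×10⁻⁵ = 381.12.

N = 381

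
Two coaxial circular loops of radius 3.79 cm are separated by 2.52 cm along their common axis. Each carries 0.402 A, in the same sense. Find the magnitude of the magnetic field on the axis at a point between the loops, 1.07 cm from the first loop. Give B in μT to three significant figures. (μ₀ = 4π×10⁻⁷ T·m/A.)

Each loop contributes B = μ₀IR²/[2(R²+z²)^(3/2)] on the axis, with z measured from that loop.
Loop 1 (z = 0.0107 m): B₁ = 5.94×10⁻⁶ T. Loop 2 (z = 0.0145 m): B₂ = 5.43×10⁻⁶ T.
The fields add: B = B₁ + B₂ = 1.14×10⁻⁵ T.

B ≈ 11.4 μT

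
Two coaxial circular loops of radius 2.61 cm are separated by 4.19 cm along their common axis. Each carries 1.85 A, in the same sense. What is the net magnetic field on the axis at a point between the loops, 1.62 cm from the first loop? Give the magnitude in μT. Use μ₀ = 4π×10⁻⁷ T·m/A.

B ≈ 43.4 μT

Each loop contributes B = μ₀IR²/[2(R²+z²)^(3/2)] on the axis, with z measured from that loop.
Loop 1 (z = 0.0162 m): B₁ = 2.73×10⁻⁵ T. Loop 2 (z = 0.0257 m): B₂ = 1.61×10⁻⁵ T.
The fields add: B = B₁ + B₂ = 4.34×10⁻⁵ T.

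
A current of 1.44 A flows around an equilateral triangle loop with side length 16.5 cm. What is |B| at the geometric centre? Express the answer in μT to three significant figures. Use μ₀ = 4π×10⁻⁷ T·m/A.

Each side is a finite straight segment at perpendicular distance d = a/(2 tan(π/3)) = 0.04763 m from the centre, with end-angles ±π/3.
One side contributes B₁ = (μ₀I/4πd)·2 sin(π/3) = 5.24×10⁻⁶ T.
All 3 sides add in the same direction: B = 3 × 5.24×10⁻⁶ = 1.57×10⁻⁵ T.

B ≈ 15.7 μT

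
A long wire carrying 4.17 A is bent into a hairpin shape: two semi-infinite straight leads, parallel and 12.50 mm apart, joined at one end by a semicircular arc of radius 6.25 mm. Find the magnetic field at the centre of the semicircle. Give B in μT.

The semicircular arc contributes B_arc = μ₀I·π/(4πR) = μ₀I/(4R) = 2.10×10⁻⁴ T.
Each semi-infinite lead is at perpendicular distance R = 0.00625 m from the centre, with the perpendicular foot at its near end, so it contributes μ₀I/(4πR); both point the same way, together 1.33×10⁻⁴ T.
Arc and leads all point the same direction: B = 2.10×10⁻⁴ + 1.33×10⁻⁴ = 3.43×10⁻⁴ T.

B ≈ 343 μT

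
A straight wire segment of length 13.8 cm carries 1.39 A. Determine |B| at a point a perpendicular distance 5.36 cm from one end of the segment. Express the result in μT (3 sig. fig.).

For a finite straight segment, B = (μ₀I/4πd)(sinθ₁ + sinθ₂), where θ₁, θ₂ are the angles from the perpendicular to each end.
The perpendicular foot is at one end, so the two end-offsets along the wire are 0 and L = 0.138 m.
sinθ₁ = 0/√(0²+0.0536²) = 0.0000; sinθ₂ = 0.138/√(0.138²+0.0536²) = 0.9322.
B = (4π×10⁻⁷ × 1.39) / (4π × 0.0536) × (0.0000 + 0.9322) = 2.42×10⁻⁶ T.

B ≈ 2.42 μT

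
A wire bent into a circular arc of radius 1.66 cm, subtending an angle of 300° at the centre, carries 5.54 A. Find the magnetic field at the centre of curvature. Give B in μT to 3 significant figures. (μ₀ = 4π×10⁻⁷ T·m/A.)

B ≈ 175 μT

The Biot–Savart field of a circular arc at its centre is B = μ₀Iφ/(4πR), with φ = 5.236 rad.
B = (4π×10⁻⁷ × 5.54 × 5.236) / (4π × 0.0166) = 1.75×10⁻⁴ T.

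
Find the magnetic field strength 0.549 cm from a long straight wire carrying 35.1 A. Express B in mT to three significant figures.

For an infinitely long straight wire, B = μ₀I/(2πd).
B = (4π×10⁻⁷ × 35.1) / (2π × 0.00549) = 1.28×10⁻³ T.

B ≈ 1.28 mT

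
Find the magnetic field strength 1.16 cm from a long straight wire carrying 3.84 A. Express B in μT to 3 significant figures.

For an infinitely long straight wire, B = μ₀I/(2πd).
B = (4π×10⁻⁷ × 3.84) / (2π × 0.0116) = 6.62×10⁻⁵ T.

B ≈ 66.2 μT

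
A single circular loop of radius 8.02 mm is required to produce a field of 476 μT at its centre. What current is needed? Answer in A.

I ≈ 6.08 A

At the centre of a circular loop B = μ₀I/(2R), so I = 2RB/μ₀.
With R = 0.00802 m, I = 2 × 0.00802 × 4.76×10⁻⁴ / (4π×10⁻⁷) = 6.08 A.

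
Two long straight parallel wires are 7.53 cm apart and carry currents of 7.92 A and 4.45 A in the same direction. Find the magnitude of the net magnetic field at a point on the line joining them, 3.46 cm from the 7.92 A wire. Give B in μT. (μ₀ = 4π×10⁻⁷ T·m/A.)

Each long wire gives B = μ₀I/(2πd). Distances are d₁ = 0.0346 m and d₂ = 0.0407 m.
B₁ = 4.58×10⁻⁵ T, B₂ = 2.19×10⁻⁵ T.
Between parallel currents the two contributions point in opposite directions, so they subtract. B = |B₁ − B₂| = |4.58×10⁻⁵ − 2.19×10⁻⁵| = 2.39×10⁻⁵ T.

B ≈ 23.9 μT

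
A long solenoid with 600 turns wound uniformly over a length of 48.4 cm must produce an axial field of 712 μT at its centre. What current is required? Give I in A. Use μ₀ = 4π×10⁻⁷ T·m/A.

I ≈ 0.457 A

Inside a long solenoid B = μ₀nI with n = 1240 m⁻¹, so I = B/(μ₀n).
I = 7.12×10⁻⁴ / (4π×10⁻⁷ × 1240) = 0.457 A.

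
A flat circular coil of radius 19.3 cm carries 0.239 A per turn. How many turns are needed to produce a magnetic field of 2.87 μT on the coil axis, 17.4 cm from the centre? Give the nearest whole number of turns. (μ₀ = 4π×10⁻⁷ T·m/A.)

For an N-turn coil, B = Nμ₀IR²/[2(R²+z²)^(3/2)]. A single turn gives B₁ = 3.19×10⁻⁷ T with R = 0.193 m, z = 0.174 m.
N = B/B₁ = 2.87×10⁻⁶ / 3.19×10⁻⁷ = 9.00.

N = 9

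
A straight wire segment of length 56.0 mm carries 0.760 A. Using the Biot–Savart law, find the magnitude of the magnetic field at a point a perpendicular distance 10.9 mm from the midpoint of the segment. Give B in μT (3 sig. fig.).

B ≈ 13.0 μT

For a finite straight segment, B = (μ₀I/4πd)(sinθ₁ + sinθ₂), where θ₁, θ₂ are the angles from the perpendicular to each end.
The perpendicular from the point meets the wire at its midpoint, so each end is L/2 = 0.028 m away along the wire.
sinθ₁ = 0.028/√(0.028²+0.0109²) = 0.9319; sinθ₂ = 0.028/√(0.028²+0.0109²) = 0.9319.
B = (4π×10⁻⁷ × 0.760) / (4π × 0.0109) × (0.9319 + 0.9319) = 1.30×10⁻⁵ T.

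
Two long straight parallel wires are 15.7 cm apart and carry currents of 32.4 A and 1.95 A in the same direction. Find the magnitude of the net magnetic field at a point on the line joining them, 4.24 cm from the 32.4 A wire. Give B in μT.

B ≈ 149 μT

Each long wire gives B = μ₀I/(2πd). Distances are d₁ = 0.0424 m and d₂ = 0.1146 m.
B₁ = 1.53×10⁻⁴ T, B₂ = 3.40×10⁻⁶ T.
Between parallel currents the two contributions point in opposite directions, so they subtract. B = |B₁ − B₂| = |1.53×10⁻⁴ − 3.40×10⁻⁶| = 1.49×10⁻⁴ T.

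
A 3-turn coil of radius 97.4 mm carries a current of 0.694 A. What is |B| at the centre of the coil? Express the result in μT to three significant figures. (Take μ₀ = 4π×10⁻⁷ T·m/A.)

For an N-turn flat coil, B = Nμ₀I/(2R) with R = 0.0974 m.
B = 3 × 4.48×10⁻⁶ T = 1.34×10⁻⁵ T.

B ≈ 13.4 μT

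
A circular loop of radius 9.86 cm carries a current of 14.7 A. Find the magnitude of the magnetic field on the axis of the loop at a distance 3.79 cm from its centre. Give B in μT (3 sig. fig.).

B ≈ 76.2 μT

On the axis of a circular loop, B = μ₀IR² / [2(R²+z²)^(3/2)].
R² + z² = (0.0986)² + (0.0379)² = 0.01116 m², and (R²+z²)^(3/2) = 1.18×10⁻³ m³.
B = (4π×10⁻⁷ × 14.7 × 0.009722) / (2 × 1.18×10⁻³) = 7.62×10⁻⁵ T.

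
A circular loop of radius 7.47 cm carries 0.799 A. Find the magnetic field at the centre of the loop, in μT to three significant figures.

B ≈ 6.72 μT

At the centre of a circular loop the Biot–Savart law gives B = μ₀I/(2R).
B = (4π×10⁻⁷ × 0.799) / (2 × 0.0747) = 6.72×10⁻⁶ T.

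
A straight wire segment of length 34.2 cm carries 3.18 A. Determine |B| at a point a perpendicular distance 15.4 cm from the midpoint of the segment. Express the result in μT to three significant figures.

B ≈ 3.07 μT

For a finite straight segment, B = (μ₀I/4πd)(sinθ₁ + sinθ₂), where θ₁, θ₂ are the angles from the perpendicular to each end.
The perpendicular from the point meets the wire at its midpoint, so each end is L/2 = 0.171 m away along the wire.
sinθ₁ = 0.171/√(0.171²+0.154²) = 0.7431; sinθ₂ = 0.171/√(0.171²+0.154²) = 0.7431.
B = (4π×10⁻⁷ × 3.18) / (4π × 0.154) × (0.7431 + 0.7431) = 3.07×10⁻⁶ T.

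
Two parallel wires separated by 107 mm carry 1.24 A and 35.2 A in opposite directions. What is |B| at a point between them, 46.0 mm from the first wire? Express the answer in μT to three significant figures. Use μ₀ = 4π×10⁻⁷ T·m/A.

Each long wire gives B = μ₀I/(2πd). Distances are d₁ = 0.046 m and d₂ = 0.061 m.
B₁ = 5.39×10⁻⁶ T, B₂ = 1.15×10⁻⁴ T.
Between antiparallel currents both contributions point the same way, so they add. B = B₁ + B₂ = 5.39×10⁻⁶ + 1.15×10⁻⁴ = 1.21×10⁻⁴ T.

B ≈ 121 μT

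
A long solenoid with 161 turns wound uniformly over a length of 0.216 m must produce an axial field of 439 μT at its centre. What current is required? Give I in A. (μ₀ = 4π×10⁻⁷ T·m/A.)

I ≈ 0.469 A

Inside a long solenoid B = μ₀nI with n = 745.4 m⁻¹, so I = B/(μ₀n).
I = 4.39×10⁻⁴ / (4π×10⁻⁷ × 745.4) = 0.469 A.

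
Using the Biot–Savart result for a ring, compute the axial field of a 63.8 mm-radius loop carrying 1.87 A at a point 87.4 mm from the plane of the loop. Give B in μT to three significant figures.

On the axis of a circular loop, B = μ₀IR² / [2(R²+z²)^(3/2)].
R² + z² = (0.0638)² + (0.0874)² = 0.01171 m², and (R²+z²)^(3/2) = 1.27×10⁻³ m³.
B = (4π×10⁻⁷ × 1.87 × 0.00407) / (2 × 1.27×10⁻³) = 3.77×10⁻⁶ T.

B ≈ 3.77 μT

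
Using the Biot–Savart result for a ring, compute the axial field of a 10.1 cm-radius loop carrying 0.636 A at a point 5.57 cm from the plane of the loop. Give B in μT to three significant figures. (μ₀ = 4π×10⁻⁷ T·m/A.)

B ≈ 2.66 μT

On the axis of a circular loop, B = μ₀IR² / [2(R²+z²)^(3/2)].
R² + z² = (0.101)² + (0.0557)² = 0.0133 m², and (R²+z²)^(3/2) = 1.53×10⁻³ m³.
B = (4π×10⁻⁷ × 0.636 × 0.0102) / (2 × 1.53×10⁻³) = 2.66×10⁻⁶ T.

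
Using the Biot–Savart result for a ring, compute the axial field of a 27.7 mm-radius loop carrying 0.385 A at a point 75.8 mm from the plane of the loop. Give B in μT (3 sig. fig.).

B ≈ 0.353 μT

On the axis of a circular loop, B = μ₀IR² / [2(R²+z²)^(3/2)].
R² + z² = (0.0277)² + (0.0758)² = 0.006513 m², and (R²+z²)^(3/2) = 5.26×10⁻⁴ m³.
B = (4π×10⁻⁷ × 0.385 × 0.0007673) / (2 × 5.26×10⁻⁴) = 3.53×10⁻⁷ T.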